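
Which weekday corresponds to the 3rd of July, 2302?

Thursday

Doomsday rule: the anchor day for the 2300s is Wednesday. For year 02: 2÷12 = 0 r 2, and 2÷4 = 0, so 0+2+0 = 2.
Wednesday + 2 ≡ Friday — that's 2302's doomsday.
In July the doomsday date is Jul 11.
Jul 3 is 8 days before Jul 11; 8 mod 7 = 1, so Friday − 1 = Thursday.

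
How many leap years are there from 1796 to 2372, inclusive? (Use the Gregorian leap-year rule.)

140

Multiples of 4 in [1796,2372]: 145.
Of those, multiples of 100: 6 (not leap unless ÷400).
Multiples of 400: 1.
Leap years = 145 − 6 + 1 = 140.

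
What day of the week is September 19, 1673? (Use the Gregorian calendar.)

Doomsday rule: the anchor day for the 1600s is Tuesday. For year 73: 73÷12 = 6 r 1, and 1÷4 = 0, so 6+1+0 = 7.
Tuesday + 7 ≡ Tuesday — that's 1673's doomsday.
In September the doomsday date is Sep 5.
Sep 19 is 14 days after Sep 5; 14 mod 7 = 0, so Tuesday + 0 = Tuesday.

Tuesday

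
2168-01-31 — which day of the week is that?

Doomsday rule: the anchor day for the 2100s is Sunday. For year 68: 68÷12 = 5 r 8, and 8÷4 = 2, so 5+8+2 = 15.
Sunday + 15 ≡ Monday — that's 2168's doomsday.
In January the doomsday date is Jan 4 (2168 is a leap year (divisible by 4)).
Jan 31 is 27 days after Jan 4; 27 mod 7 = 6, so Monday + 6 = Sunday.

Sunday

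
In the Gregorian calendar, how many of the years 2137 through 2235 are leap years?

23

Multiples of 4 in [2137,2235]: 24.
Of those, multiples of 100: 1 (not leap unless ÷400).
Multiples of 400: 0.
Leap years = 24 − 1 + 0 = 23.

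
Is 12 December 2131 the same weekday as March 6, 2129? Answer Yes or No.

From Mar 6, 2129 to Dec 12, 2131 is 1011 days.
1011 mod 7 = 3, so they are different weekdays.
(Mar 6, 2129 is a Sunday; Dec 12, 2131 is a Wednesday.)

No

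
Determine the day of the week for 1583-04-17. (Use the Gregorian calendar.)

Sunday

Doomsday rule: the anchor day for the 1500s is Wednesday. For year 83: 83÷12 = 6 r 11, and 11÷4 = 2, so 6+11+2 = 19.
Wednesday + 19 ≡ Monday — that's 1583's doomsday.
In April the doomsday date is Apr 4.
Apr 17 is 13 days after Apr 4; 13 mod 7 = 6, so Monday + 6 = Sunday.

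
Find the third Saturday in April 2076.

April 18, 2076

April 1, 2076 is a Wednesday.
The first Saturday is therefore April 4 (3 days later).
The third Saturday is 4 + 2×7 = April 18.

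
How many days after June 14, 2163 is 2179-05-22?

Jun 14, 2163 → Jun 14, 2164: 366 days (Feb 29, 2164 is in that span).
Jun 14, 2164 → Jun 14, 2165: 365 days.
Jun 14, 2165 → Jun 14, 2166: 365 days.
Jun 14, 2166 → Jun 14, 2167: 365 days.
Jun 14, 2167 → Jun 14, 2168: 366 days (Feb 29, 2168 is in that span).
Jun 14, 2168 → Jun 14, 2169: 365 days.
Jun 14, 2169 → Jun 14, 2170: 365 days.
Jun 14, 2170 → Jun 14, 2171: 365 days.
Jun 14, 2171 → Jun 14, 2172: 366 days (Feb 29, 2172 is in that span).
Jun 14, 2172 → Jun 14, 2173: 365 days.
Jun 14, 2173 → Jun 14, 2174: 365 days.
Jun 14, 2174 → Jun 14, 2175: 365 days.
Jun 14, 2175 → Jun 14, 2176: 366 days (Feb 29, 2176 is in that span).
Jun 14, 2176 → Jun 14, 2177: 365 days.
Jun 14, 2177 → Jun 14, 2178: 365 days.
Jun 14, 2178 → Jul 14, 2178: 30 days (June has 30).
Jul 14, 2178 → Aug 14, 2178: 31 days (July has 31).
Aug 14, 2178 → Sep 14, 2178: 31 days (August has 31).
Sep 14, 2178 → Oct 14, 2178: 30 days (September has 30).
Oct 14, 2178 → Nov 14, 2178: 31 days (October has 31).
Nov 14, 2178 → Dec 14, 2178: 30 days (November has 30).
Dec 14, 2178 → Jan 14, 2179: 31 days (December has 31).
Jan 14, 2179 → Feb 14, 2179: 31 days (January has 31).
Feb 14, 2179 → Mar 14, 2179: 28 days (February has 28).
Mar 14, 2179 → Apr 14, 2179: 31 days (March has 31).
Apr 14, 2179 → May 14, 2179: 30 days (April has 30).
May 14, 2179 → May 22, 2179: 8 days.
Total: 5821 days.

5821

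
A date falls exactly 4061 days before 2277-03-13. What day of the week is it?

First find the weekday of Mar 13, 2277. Doomsday rule: the anchor day for the 2200s is Friday. For year 77: 77÷12 = 6 r 5, and 5÷4 = 1, so 6+5+1 = 12.
Friday + 12 ≡ Wednesday — that's 2277's doomsday.
In March the doomsday date is Mar 14.
Mar 13 is 1 day before Mar 14; 1 mod 7 = 1, so Wednesday − 1 = Tuesday.
4061 mod 7 = 1, so 4061 days before a Tuesday is Tuesday − 1 = Monday.

Monday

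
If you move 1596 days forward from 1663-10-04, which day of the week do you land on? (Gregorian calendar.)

First find the weekday of Oct 4, 1663. Doomsday rule: the anchor day for the 1600s is Tuesday. For year 63: 63÷12 = 5 r 3, and 3÷4 = 0, so 5+3+0 = 8.
Tuesday + 8 ≡ Wednesday — that's 1663's doomsday.
In October the doomsday date is Oct 10.
Oct 4 is 6 days before Oct 10; 6 mod 7 = 6, so Wednesday − 6 = Thursday.
1596 mod 7 = 0, so 1596 days after a Thursday is Thursday + 0 = Thursday.

Thursday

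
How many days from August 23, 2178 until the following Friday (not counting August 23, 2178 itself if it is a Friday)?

5

Aug 23, 2178 is a Sunday.
From Sunday to the next Friday is 5 days.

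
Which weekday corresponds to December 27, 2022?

Tuesday

Doomsday rule: the anchor day for the 2000s is Tuesday. For year 22: 22÷12 = 1 r 10, and 10÷4 = 2, so 1+10+2 = 13.
Tuesday + 13 ≡ Monday — that's 2022's doomsday.
In December the doomsday date is Dec 12.
Dec 27 is 15 days after Dec 12; 15 mod 7 = 1, so Monday + 1 = Tuesday.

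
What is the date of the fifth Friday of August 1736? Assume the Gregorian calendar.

August 1, 1736 is a Wednesday.
The first Friday is therefore August 3 (2 days later).
The fifth Friday is 3 + 4×7 = August 31.

August 31, 1736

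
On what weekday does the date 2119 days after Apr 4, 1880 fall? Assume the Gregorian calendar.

Apr 4, 1880 is a Sunday.
2119 mod 7 = 5, so 2119 days after a Sunday is Sunday + 5 = Friday.

Friday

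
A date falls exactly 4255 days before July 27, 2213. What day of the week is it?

Wednesday

Jul 27, 2213 is a Tuesday.
4255 mod 7 = 6, so 4255 days before a Tuesday is Tuesday − 6 = Wednesday.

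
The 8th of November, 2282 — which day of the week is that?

Wednesday

Doomsday rule: the anchor day for the 2200s is Friday. For year 82: 82÷12 = 6 r 10, and 10÷4 = 2, so 6+10+2 = 18.
Friday + 18 ≡ Tuesday — that's 2282's doomsday.
In November the doomsday date is Nov 7.
Nov 8 is 1 day after Nov 7; 1 mod 7 = 1, so Tuesday + 1 = Wednesday.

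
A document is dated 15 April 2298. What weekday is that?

Friday

Doomsday rule: the anchor day for the 2200s is Friday. For year 98: 98÷12 = 8 r 2, and 2÷4 = 0, so 8+2+0 = 10.
Friday + 10 ≡ Monday — that's 2298's doomsday.
In April the doomsday date is Apr 4.
Apr 15 is 11 days after Apr 4; 11 mod 7 = 4, so Monday + 4 = Friday.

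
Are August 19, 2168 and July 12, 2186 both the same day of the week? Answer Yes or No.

From Aug 19, 2168 to Jul 12, 2186 is 6536 days.
6536 mod 7 = 5, so they are different weekdays.
(Aug 19, 2168 is a Friday; Jul 12, 2186 is a Wednesday.)

No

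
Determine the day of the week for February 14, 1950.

Doomsday rule: the anchor day for the 1900s is Wednesday. For year 50: 50÷12 = 4 r 2, and 2÷4 = 0, so 4+2+0 = 6.
Wednesday + 6 ≡ Tuesday — that's 1950's doomsday.
In February the doomsday date is Feb 28 (1950 is not a leap year).
Feb 14 is 14 days before Feb 28; 14 mod 7 = 0, so Tuesday − 0 = Tuesday.

Tuesday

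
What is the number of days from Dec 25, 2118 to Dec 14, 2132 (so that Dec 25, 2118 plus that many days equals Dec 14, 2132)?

Dec 25, 2118 → Dec 25, 2119: 365 days.
Dec 25, 2119 → Dec 25, 2120: 366 days (Feb 29, 2120 is in that span).
Dec 25, 2120 → Dec 25, 2121: 365 days.
Dec 25, 2121 → Dec 25, 2122: 365 days.
Dec 25, 2122 → Dec 25, 2123: 365 days.
Dec 25, 2123 → Dec 25, 2124: 366 days (Feb 29, 2124 is in that span).
Dec 25, 2124 → Dec 25, 2125: 365 days.
Dec 25, 2125 → Dec 25, 2126: 365 days.
Dec 25, 2126 → Dec 25, 2127: 365 days.
Dec 25, 2127 → Dec 25, 2128: 366 days (Feb 29, 2128 is in that span).
Dec 25, 2128 → Dec 25, 2129: 365 days.
Dec 25, 2129 → Dec 25, 2130: 365 days.
Dec 25, 2130 → Dec 25, 2131: 365 days.
Dec 25, 2131 → Jan 25, 2132: 31 days (December has 31).
Jan 25, 2132 → Feb 25, 2132: 31 days (January has 31).
Feb 25, 2132 → Mar 25, 2132: 29 days (February has 29).
Mar 25, 2132 → Apr 25, 2132: 31 days (March has 31).
Apr 25, 2132 → May 25, 2132: 30 days (April has 30).
May 25, 2132 → Jun 25, 2132: 31 days (May has 31).
Jun 25, 2132 → Jul 25, 2132: 30 days (June has 30).
Jul 25, 2132 → Aug 25, 2132: 31 days (July has 31).
Aug 25, 2132 → Sep 25, 2132: 31 days (August has 31).
Sep 25, 2132 → Oct 25, 2132: 30 days (September has 30).
Oct 25, 2132 → Nov 25, 2132: 31 days (October has 31).
Nov 25, 2132 → Dec 14, 2132: 19 days.
Total: 5103 days.

5103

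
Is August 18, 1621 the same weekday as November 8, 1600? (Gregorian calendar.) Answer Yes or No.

From Nov 8, 1600 to Aug 18, 1621 is 7588 days.
7588 mod 7 = 0, so they are the same weekday.
(Nov 8, 1600 is a Wednesday; Aug 18, 1621 is a Wednesday.)

Yes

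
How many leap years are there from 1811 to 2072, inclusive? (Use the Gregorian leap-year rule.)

65

Multiples of 4 in [1811,2072]: 66.
Of those, multiples of 100: 2 (not leap unless ÷400).
Multiples of 400: 1.
Leap years = 66 − 2 + 1 = 65.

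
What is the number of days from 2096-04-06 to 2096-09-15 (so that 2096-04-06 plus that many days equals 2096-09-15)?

Apr 6, 2096 → May 6, 2096: 30 days (April has 30).
May 6, 2096 → Jun 6, 2096: 31 days (May has 31).
Jun 6, 2096 → Jul 6, 2096: 30 days (June has 30).
Jul 6, 2096 → Aug 6, 2096: 31 days (July has 31).
Aug 6, 2096 → Sep 6, 2096: 31 days (August has 31).
Sep 6, 2096 → Sep 15, 2096: 9 days.
Total: 162 days.

162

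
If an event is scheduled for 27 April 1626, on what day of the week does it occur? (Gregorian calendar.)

Doomsday rule: the anchor day for the 1600s is Tuesday. For year 26: 26÷12 = 2 r 2, and 2÷4 = 0, so 2+2+0 = 4.
Tuesday + 4 ≡ Saturday — that's 1626's doomsday.
In April the doomsday date is Apr 4.
Apr 27 is 23 days after Apr 4; 23 mod 7 = 2, so Saturday + 2 = Monday.

Monday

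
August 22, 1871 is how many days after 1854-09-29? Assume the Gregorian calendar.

6171

Sep 29, 1854 → Sep 29, 1855: 365 days.
Sep 29, 1855 → Sep 29, 1856: 366 days (Feb 29, 1856 is in that span).
Sep 29, 1856 → Sep 29, 1857: 365 days.
Sep 29, 1857 → Sep 29, 1858: 365 days.
Sep 29, 1858 → Sep 29, 1859: 365 days.
Sep 29, 1859 → Sep 29, 1860: 366 days (Feb 29, 1860 is in that span).
Sep 29, 1860 → Sep 29, 1861: 365 days.
Sep 29, 1861 → Sep 29, 1862: 365 days.
Sep 29, 1862 → Sep 29, 1863: 365 days.
Sep 29, 1863 → Sep 29, 1864: 366 days (Feb 29, 1864 is in that span).
Sep 29, 1864 → Sep 29, 1865: 365 days.
Sep 29, 1865 → Sep 29, 1866: 365 days.
Sep 29, 1866 → Sep 29, 1867: 365 days.
Sep 29, 1867 → Sep 29, 1868: 366 days (Feb 29, 1868 is in that span).
Sep 29, 1868 → Sep 29, 1869: 365 days.
Sep 29, 1869 → Sep 29, 1870: 365 days.
Sep 29, 1870 → Oct 29, 1870: 30 days (September has 30).
Oct 29, 1870 → Nov 29, 1870: 31 days (October has 31).
Nov 29, 1870 → Dec 29, 1870: 30 days (November has 30).
Dec 29, 1870 → Jan 29, 1871: 31 days (December has 31).
Jan 29, 1871 → Feb 28, 1871: 30 days (January has 31).
Feb 28, 1871 → Mar 28, 1871: 28 days (February has 28).
Mar 28, 1871 → Apr 28, 1871: 31 days (March has 31).
Apr 28, 1871 → May 28, 1871: 30 days (April has 30).
May 28, 1871 → Jun 28, 1871: 31 days (May has 31).
Jun 28, 1871 → Jul 28, 1871: 30 days (June has 30).
Jul 28, 1871 → Aug 22, 1871: 25 days.
Total: 6171 days.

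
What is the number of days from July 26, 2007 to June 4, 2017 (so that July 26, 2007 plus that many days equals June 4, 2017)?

Jul 26, 2007 → Jul 26, 2008: 366 days (Feb 29, 2008 is in that span).
Jul 26, 2008 → Jul 26, 2009: 365 days.
Jul 26, 2009 → Jul 26, 2010: 365 days.
Jul 26, 2010 → Jul 26, 2011: 365 days.
Jul 26, 2011 → Jul 26, 2012: 366 days (Feb 29, 2012 is in that span).
Jul 26, 2012 → Jul 26, 2013: 365 days.
Jul 26, 2013 → Jul 26, 2014: 365 days.
Jul 26, 2014 → Jul 26, 2015: 365 days.
Jul 26, 2015 → Jul 26, 2016: 366 days (Feb 29, 2016 is in that span).
Jul 26, 2016 → Aug 26, 2016: 31 days (July has 31).
Aug 26, 2016 → Sep 26, 2016: 31 days (August has 31).
Sep 26, 2016 → Oct 26, 2016: 30 days (September has 30).
Oct 26, 2016 → Nov 26, 2016: 31 days (October has 31).
Nov 26, 2016 → Dec 26, 2016: 30 days (November has 30).
Dec 26, 2016 → Jan 26, 2017: 31 days (December has 31).
Jan 26, 2017 → Feb 26, 2017: 31 days (January has 31).
Feb 26, 2017 → Mar 26, 2017: 28 days (February has 28).
Mar 26, 2017 → Apr 26, 2017: 31 days (March has 31).
Apr 26, 2017 → May 26, 2017: 30 days (April has 30).
May 26, 2017 → Jun 4, 2017: 9 days.
Total: 3601 days.

3601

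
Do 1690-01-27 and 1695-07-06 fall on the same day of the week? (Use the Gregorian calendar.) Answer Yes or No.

From Jan 27, 1690 to Jul 6, 1695 is 1986 days.
1986 mod 7 = 5, so they are different weekdays.
(Jan 27, 1690 is a Friday; Jul 6, 1695 is a Wednesday.)

No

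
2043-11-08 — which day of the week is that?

Sunday

Doomsday rule: the anchor day for the 2000s is Tuesday. For year 43: 43÷12 = 3 r 7, and 7÷4 = 1, so 3+7+1 = 11.
Tuesday + 11 ≡ Saturday — that's 2043's doomsday.
In November the doomsday date is Nov 7.
Nov 8 is 1 day after Nov 7; 1 mod 7 = 1, so Saturday + 1 = Sunday.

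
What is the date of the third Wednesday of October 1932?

October 19, 1932

October 1, 1932 is a Saturday.
The first Wednesday is therefore October 5 (4 days later).
The third Wednesday is 5 + 2×7 = October 19.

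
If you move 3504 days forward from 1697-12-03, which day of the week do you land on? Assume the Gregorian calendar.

Saturday

Dec 3, 1697 is a Tuesday.
3504 mod 7 = 4, so 3504 days after a Tuesday is Tuesday + 4 = Saturday.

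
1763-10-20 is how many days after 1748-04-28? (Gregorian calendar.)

Apr 28, 1748 → Apr 28, 1749: 365 days.
Apr 28, 1749 → Apr 28, 1750: 365 days.
Apr 28, 1750 → Apr 28, 1751: 365 days.
Apr 28, 1751 → Apr 28, 1752: 366 days (Feb 29, 1752 is in that span).
Apr 28, 1752 → Apr 28, 1753: 365 days.
Apr 28, 1753 → Apr 28, 1754: 365 days.
Apr 28, 1754 → Apr 28, 1755: 365 days.
Apr 28, 1755 → Apr 28, 1756: 366 days (Feb 29, 1756 is in that span).
Apr 28, 1756 → Apr 28, 1757: 365 days.
Apr 28, 1757 → Apr 28, 1758: 365 days.
Apr 28, 1758 → Apr 28, 1759: 365 days.
Apr 28, 1759 → Apr 28, 1760: 366 days (Feb 29, 1760 is in that span).
Apr 28, 1760 → Apr 28, 1761: 365 days.
Apr 28, 1761 → Apr 28, 1762: 365 days.
Apr 28, 1762 → Apr 28, 1763: 365 days.
Apr 28, 1763 → May 28, 1763: 30 days (April has 30).
May 28, 1763 → Jun 28, 1763: 31 days (May has 31).
Jun 28, 1763 → Jul 28, 1763: 30 days (June has 30).
Jul 28, 1763 → Aug 28, 1763: 31 days (July has 31).
Aug 28, 1763 → Sep 28, 1763: 31 days (August has 31).
Sep 28, 1763 → Oct 20, 1763: 22 days.
Total: 5653 days.

5653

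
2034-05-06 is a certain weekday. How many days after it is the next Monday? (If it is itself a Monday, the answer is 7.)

May 6, 2034 is a Saturday.
From Saturday to the next Monday is 2 days.

2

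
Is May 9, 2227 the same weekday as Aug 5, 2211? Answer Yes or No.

No

From Aug 5, 2211 to May 9, 2227 is 5756 days.
5756 mod 7 = 2, so they are different weekdays.
(Aug 5, 2211 is a Monday; May 9, 2227 is a Wednesday.)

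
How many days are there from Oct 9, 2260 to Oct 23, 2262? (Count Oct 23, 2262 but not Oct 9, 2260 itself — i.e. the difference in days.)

Oct 9, 2260 → Oct 9, 2261: 365 days.
Oct 9, 2261 → Nov 9, 2261: 31 days (October has 31).
Nov 9, 2261 → Dec 9, 2261: 30 days (November has 30).
Dec 9, 2261 → Jan 9, 2262: 31 days (December has 31).
Jan 9, 2262 → Feb 9, 2262: 31 days (January has 31).
Feb 9, 2262 → Mar 9, 2262: 28 days (February has 28).
Mar 9, 2262 → Apr 9, 2262: 31 days (March has 31).
Apr 9, 2262 → May 9, 2262: 30 days (April has 30).
May 9, 2262 → Jun 9, 2262: 31 days (May has 31).
Jun 9, 2262 → Jul 9, 2262: 30 days (June has 30).
Jul 9, 2262 → Aug 9, 2262: 31 days (July has 31).
Aug 9, 2262 → Sep 9, 2262: 31 days (August has 31).
Sep 9, 2262 → Oct 9, 2262: 30 days (September has 30).
Oct 9, 2262 → Oct 23, 2262: 14 days.
Total: 744 days.

744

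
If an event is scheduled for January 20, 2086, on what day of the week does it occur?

Doomsday rule: the anchor day for the 2000s is Tuesday. For year 86: 86÷12 = 7 r 2, and 2÷4 = 0, so 7+2+0 = 9.
Tuesday + 9 ≡ Thursday — that's 2086's doomsday.
In January the doomsday date is Jan 3 (2086 is not a leap year).
Jan 20 is 17 days after Jan 3; 17 mod 7 = 3, so Thursday + 3 = Sunday.

Sunday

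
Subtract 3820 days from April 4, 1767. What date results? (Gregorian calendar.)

−365 (one year) → Apr 4, 1766 (3455 left).
−365 (one year) → Apr 4, 1765 (3090 left).
−365 (one year) → Apr 4, 1764 (2725 left).
−366 (one year; includes Feb 29, 1764) → Apr 4, 1763 (2359 left).
−365 (one year) → Apr 4, 1762 (1994 left).
−365 (one year) → Apr 4, 1761 (1629 left).
−365 (one year) → Apr 4, 1760 (1264 left).
−366 (one year; includes Feb 29, 1760) → Apr 4, 1759 (898 left).
−365 (one year) → Apr 4, 1758 (533 left).
−365 (one year) → Apr 4, 1757 (168 left).
−4 → Mar 31, 1757 (end of Mar, 31 days; 164 left).
−31 → Feb 28, 1757 (end of Feb, 28 days; 133 left).
−28 → Jan 31, 1757 (end of Jan, 31 days; 105 left).
−31 → Dec 31, 1756 (end of Dec, 31 days; 74 left).
−31 → Nov 30, 1756 (end of Nov, 30 days; 43 left).
−30 → Oct 31, 1756 (end of Oct, 31 days; 13 left).
−13 → Oct 18, 1756.

October 18, 1756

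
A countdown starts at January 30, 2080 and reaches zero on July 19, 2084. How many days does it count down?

Jan 30, 2080 → Jan 30, 2081: 366 days (Feb 29, 2080 is in that span).
Jan 30, 2081 → Jan 30, 2082: 365 days.
Jan 30, 2082 → Jan 30, 2083: 365 days.
Jan 30, 2083 → Jan 30, 2084: 365 days.
Jan 30, 2084 → Feb 29, 2084: 30 days (January has 31).
Feb 29, 2084 → Mar 29, 2084: 29 days (February has 29).
Mar 29, 2084 → Apr 29, 2084: 31 days (March has 31).
Apr 29, 2084 → May 29, 2084: 30 days (April has 30).
May 29, 2084 → Jun 29, 2084: 31 days (May has 31).
Jun 29, 2084 → Jul 19, 2084: 20 days.
Total: 1632 days.

1632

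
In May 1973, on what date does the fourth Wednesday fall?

May 1, 1973 is a Tuesday.
The first Wednesday is therefore May 2 (1 days later).
The fourth Wednesday is 2 + 3×7 = May 23.

May 23, 1973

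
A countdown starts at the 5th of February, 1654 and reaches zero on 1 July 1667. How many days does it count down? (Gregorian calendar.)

Feb 5, 1654 → Feb 5, 1655: 365 days.
Feb 5, 1655 → Feb 5, 1656: 365 days.
Feb 5, 1656 → Feb 5, 1657: 366 days (Feb 29, 1656 is in that span).
Feb 5, 1657 → Feb 5, 1658: 365 days.
Feb 5, 1658 → Feb 5, 1659: 365 days.
Feb 5, 1659 → Feb 5, 1660: 365 days.
Feb 5, 1660 → Feb 5, 1661: 366 days (Feb 29, 1660 is in that span).
Feb 5, 1661 → Feb 5, 1662: 365 days.
Feb 5, 1662 → Feb 5, 1663: 365 days.
Feb 5, 1663 → Feb 5, 1664: 365 days.
Feb 5, 1664 → Feb 5, 1665: 366 days (Feb 29, 1664 is in that span).
Feb 5, 1665 → Feb 5, 1666: 365 days.
Feb 5, 1666 → Feb 5, 1667: 365 days.
Feb 5, 1667 → Mar 5, 1667: 28 days (February has 28).
Mar 5, 1667 → Apr 5, 1667: 31 days (March has 31).
Apr 5, 1667 → May 5, 1667: 30 days (April has 30).
May 5, 1667 → Jun 5, 1667: 31 days (May has 31).
Jun 5, 1667 → Jul 1, 1667: 26 days.
Total: 4894 days.

4894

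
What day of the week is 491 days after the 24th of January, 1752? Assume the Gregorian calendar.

First find the weekday of Jan 24, 1752. Doomsday rule: the anchor day for the 1700s is Sunday. For year 52: 52÷12 = 4 r 4, and 4÷4 = 1, so 4+4+1 = 9.
Sunday + 9 ≡ Tuesday — that's 1752's doomsday.
In January the doomsday date is Jan 4 (1752 is a leap year (divisible by 4)).
Jan 24 is 20 days after Jan 4; 20 mod 7 = 6, so Tuesday + 6 = Monday.
491 mod 7 = 1, so 491 days after a Monday is Monday + 1 = Tuesday.

Tuesday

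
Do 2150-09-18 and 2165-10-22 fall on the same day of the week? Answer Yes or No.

From Sep 18, 2150 to Oct 22, 2165 is 5513 days.
5513 mod 7 = 4, so they are different weekdays.
(Sep 18, 2150 is a Friday; Oct 22, 2165 is a Tuesday.)

No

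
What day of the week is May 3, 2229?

Sunday

January 1, 2229 is a Thursday.
Jan 1, 2229 → Feb 1, 2229: 31 days (January has 31).
Feb 1, 2229 → Mar 1, 2229: 28 days (February has 28).
Mar 1, 2229 → Apr 1, 2229: 31 days (March has 31).
Apr 1, 2229 → May 1, 2229: 30 days (April has 30).
May 1, 2229 → May 3, 2229: 2 days.
Total: 122 days.
122 mod 7 = 3, so Thursday + 3 = Sunday.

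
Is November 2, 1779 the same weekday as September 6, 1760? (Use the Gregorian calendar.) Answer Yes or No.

From Sep 6, 1760 to Nov 2, 1779 is 6996 days.
6996 mod 7 = 3, so they are different weekdays.
(Sep 6, 1760 is a Saturday; Nov 2, 1779 is a Tuesday.)

No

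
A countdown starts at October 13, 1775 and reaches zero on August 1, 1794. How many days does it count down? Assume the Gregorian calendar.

Oct 13, 1775 → Oct 13, 1776: 366 days (Feb 29, 1776 is in that span).
Oct 13, 1776 → Oct 13, 1777: 365 days.
Oct 13, 1777 → Oct 13, 1778: 365 days.
Oct 13, 1778 → Oct 13, 1779: 365 days.
Oct 13, 1779 → Oct 13, 1780: 366 days (Feb 29, 1780 is in that span).
Oct 13, 1780 → Oct 13, 1781: 365 days.
Oct 13, 1781 → Oct 13, 1782: 365 days.
Oct 13, 1782 → Oct 13, 1783: 365 days.
Oct 13, 1783 → Oct 13, 1784: 366 days (Feb 29, 1784 is in that span).
Oct 13, 1784 → Oct 13, 1785: 365 days.
Oct 13, 1785 → Oct 13, 1786: 365 days.
Oct 13, 1786 → Oct 13, 1787: 365 days.
Oct 13, 1787 → Oct 13, 1788: 366 days (Feb 29, 1788 is in that span).
Oct 13, 1788 → Oct 13, 1789: 365 days.
Oct 13, 1789 → Oct 13, 1790: 365 days.
Oct 13, 1790 → Oct 13, 1791: 365 days.
Oct 13, 1791 → Oct 13, 1792: 366 days (Feb 29, 1792 is in that span).
Oct 13, 1792 → Oct 13, 1793: 365 days.
Oct 13, 1793 → Nov 13, 1793: 31 days (October has 31).
Nov 13, 1793 → Dec 13, 1793: 30 days (November has 30).
Dec 13, 1793 → Jan 13, 1794: 31 days (December has 31).
Jan 13, 1794 → Feb 13, 1794: 31 days (January has 31).
Feb 13, 1794 → Mar 13, 1794: 28 days (February has 28).
Mar 13, 1794 → Apr 13, 1794: 31 days (March has 31).
Apr 13, 1794 → May 13, 1794: 30 days (April has 30).
May 13, 1794 → Jun 13, 1794: 31 days (May has 31).
Jun 13, 1794 → Jul 13, 1794: 30 days (June has 30).
Jul 13, 1794 → Aug 1, 1794: 19 days.
Total: 6867 days.

6867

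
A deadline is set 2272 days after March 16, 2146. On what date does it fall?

June 4, 2152

+365 (one year) → Mar 16, 2147 (1907 left).
+366 (one year; includes Feb 29, 2148) → Mar 16, 2148 (1541 left).
+365 (one year) → Mar 16, 2149 (1176 left).
+365 (one year) → Mar 16, 2150 (811 left).
+365 (one year) → Mar 16, 2151 (446 left).
+366 (one year; includes Feb 29, 2152) → Mar 16, 2152 (80 left).
Mar has 31 days: +16 → Apr 1, 2152 (64 left).
Apr has 30 days: +30 → May 1, 2152 (34 left).
May has 31 days: +31 → Jun 1, 2152 (3 left).
+3 → Jun 4, 2152.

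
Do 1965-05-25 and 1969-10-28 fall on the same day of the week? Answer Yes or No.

Yes

From May 25, 1965 to Oct 28, 1969 is 1617 days.
1617 mod 7 = 0, so they are the same weekday.
(May 25, 1965 is a Tuesday; Oct 28, 1969 is a Tuesday.)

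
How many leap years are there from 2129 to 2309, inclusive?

Multiples of 4 in [2129,2309]: 45.
Of those, multiples of 100: 2 (not leap unless ÷400).
Multiples of 400: 0.
Leap years = 45 − 2 + 0 = 43.

43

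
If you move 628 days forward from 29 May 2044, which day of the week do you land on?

Friday

May 29, 2044 is a Sunday.
628 mod 7 = 5, so 628 days after a Sunday is Sunday + 5 = Friday.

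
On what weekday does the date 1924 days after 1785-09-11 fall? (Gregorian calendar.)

First find the weekday of Sep 11, 1785. Doomsday rule: the anchor day for the 1700s is Sunday. For year 85: 85÷12 = 7 r 1, and 1÷4 = 0, so 7+1+0 = 8.
Sunday + 8 ≡ Monday — that's 1785's doomsday.
In September the doomsday date is Sep 5.
Sep 11 is 6 days after Sep 5; 6 mod 7 = 6, so Monday + 6 = Sunday.
1924 mod 7 = 6, so 1924 days after a Sunday is Sunday + 6 = Saturday.

Saturday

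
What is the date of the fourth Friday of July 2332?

July 1, 2332 is a Friday.
The first Friday is therefore July 1 (same day).
The fourth Friday is 1 + 3×7 = July 22.

July 22, 2332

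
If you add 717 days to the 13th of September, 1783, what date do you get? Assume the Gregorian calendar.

August 30, 1785

+366 (one year; includes Feb 29, 1784) → Sep 13, 1784 (351 left).
Sep has 30 days: +18 → Oct 1, 1784 (333 left).
Oct has 31 days: +31 → Nov 1, 1784 (302 left).
Nov has 30 days: +30 → Dec 1, 1784 (272 left).
Dec has 31 days: +31 → Jan 1, 1785 (241 left).
Jan has 31 days: +31 → Feb 1, 1785 (210 left).
Feb has 28 days: +28 → Mar 1, 1785 (182 left).
Mar has 31 days: +31 → Apr 1, 1785 (151 left).
Apr has 30 days: +30 → May 1, 1785 (121 left).
May has 31 days: +31 → Jun 1, 1785 (90 left).
Jun has 30 days: +30 → Jul 1, 1785 (60 left).
Jul has 31 days: +31 → Aug 1, 1785 (29 left).
+29 → Aug 30, 1785.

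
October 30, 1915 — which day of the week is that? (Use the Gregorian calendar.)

Doomsday rule: the anchor day for the 1900s is Wednesday. For year 15: 15÷12 = 1 r 3, and 3÷4 = 0, so 1+3+0 = 4.
Wednesday + 4 ≡ Sunday — that's 1915's doomsday.
In October the doomsday date is Oct 10.
Oct 30 is 20 days after Oct 10; 20 mod 7 = 6, so Sunday + 6 = Saturday.

Saturday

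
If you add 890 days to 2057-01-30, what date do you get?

July 9, 2059

+365 (one year) → Jan 30, 2058 (525 left).
+365 (one year) → Jan 30, 2059 (160 left).
Jan has 31 days: +2 → Feb 1, 2059 (158 left).
Feb has 28 days: +28 → Mar 1, 2059 (130 left).
Mar has 31 days: +31 → Apr 1, 2059 (99 left).
Apr has 30 days: +30 → May 1, 2059 (69 left).
May has 31 days: +31 → Jun 1, 2059 (38 left).
Jun has 30 days: +30 → Jul 1, 2059 (8 left).
+8 → Jul 9, 2059.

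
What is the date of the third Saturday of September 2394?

September 17, 2394

September 1, 2394 is a Thursday.
The first Saturday is therefore September 3 (2 days later).
The third Saturday is 3 + 2×7 = September 17.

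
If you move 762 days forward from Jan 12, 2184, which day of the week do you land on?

Sunday

Jan 12, 2184 is a Monday.
762 mod 7 = 6, so 762 days after a Monday is Monday + 6 = Sunday.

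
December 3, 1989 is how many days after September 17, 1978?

4095

Sep 17, 1978 → Sep 17, 1979: 365 days.
Sep 17, 1979 → Sep 17, 1980: 366 days (Feb 29, 1980 is in that span).
Sep 17, 1980 → Sep 17, 1981: 365 days.
Sep 17, 1981 → Sep 17, 1982: 365 days.
Sep 17, 1982 → Sep 17, 1983: 365 days.
Sep 17, 1983 → Sep 17, 1984: 366 days (Feb 29, 1984 is in that span).
Sep 17, 1984 → Sep 17, 1985: 365 days.
Sep 17, 1985 → Sep 17, 1986: 365 days.
Sep 17, 1986 → Sep 17, 1987: 365 days.
Sep 17, 1987 → Sep 17, 1988: 366 days (Feb 29, 1988 is in that span).
Sep 17, 1988 → Sep 17, 1989: 365 days.
Sep 17, 1989 → Oct 17, 1989: 30 days (September has 30).
Oct 17, 1989 → Nov 17, 1989: 31 days (October has 31).
Nov 17, 1989 → Dec 3, 1989: 16 days.
Total: 4095 days.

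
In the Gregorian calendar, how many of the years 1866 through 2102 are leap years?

57

Multiples of 4 in [1866,2102]: 59.
Of those, multiples of 100: 3 (not leap unless ÷400).
Multiples of 400: 1.
Leap years = 59 − 3 + 1 = 57.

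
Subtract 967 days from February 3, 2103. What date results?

−365 (one year) → Feb 3, 2102 (602 left).
−365 (one year) → Feb 3, 2101 (237 left).
−3 → Jan 31, 2101 (end of Jan, 31 days; 234 left).
−31 → Dec 31, 2100 (end of Dec, 31 days; 203 left).
−31 → Nov 30, 2100 (end of Nov, 30 days; 172 left).
−30 → Oct 31, 2100 (end of Oct, 31 days; 142 left).
−31 → Sep 30, 2100 (end of Sep, 30 days; 111 left).
−30 → Aug 31, 2100 (end of Aug, 31 days; 81 left).
−31 → Jul 31, 2100 (end of Jul, 31 days; 50 left).
−31 → Jun 30, 2100 (end of Jun, 30 days; 19 left).
−19 → Jun 11, 2100.

June 11, 2100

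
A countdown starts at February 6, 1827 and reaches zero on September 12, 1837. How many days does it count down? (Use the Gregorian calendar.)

3871

Feb 6, 1827 → Feb 6, 1828: 365 days.
Feb 6, 1828 → Feb 6, 1829: 366 days (Feb 29, 1828 is in that span).
Feb 6, 1829 → Feb 6, 1830: 365 days.
Feb 6, 1830 → Feb 6, 1831: 365 days.
Feb 6, 1831 → Feb 6, 1832: 365 days.
Feb 6, 1832 → Feb 6, 1833: 366 days (Feb 29, 1832 is in that span).
Feb 6, 1833 → Feb 6, 1834: 365 days.
Feb 6, 1834 → Feb 6, 1835: 365 days.
Feb 6, 1835 → Feb 6, 1836: 365 days.
Feb 6, 1836 → Feb 6, 1837: 366 days (Feb 29, 1836 is in that span).
Feb 6, 1837 → Mar 6, 1837: 28 days (February has 28).
Mar 6, 1837 → Apr 6, 1837: 31 days (March has 31).
Apr 6, 1837 → May 6, 1837: 30 days (April has 30).
May 6, 1837 → Jun 6, 1837: 31 days (May has 31).
Jun 6, 1837 → Jul 6, 1837: 30 days (June has 30).
Jul 6, 1837 → Aug 6, 1837: 31 days (July has 31).
Aug 6, 1837 → Sep 6, 1837: 31 days (August has 31).
Sep 6, 1837 → Sep 12, 1837: 6 days.
Total: 3871 days.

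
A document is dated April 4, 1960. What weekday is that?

Monday

Doomsday rule: the anchor day for the 1900s is Wednesday. For year 60: 60÷12 = 5 r 0, and 0÷4 = 0, so 5+0+0 = 5.
Wednesday + 5 ≡ Monday — that's 1960's doomsday.
In April the doomsday date is Apr 4.
Apr 4 is the doomsday itself: Monday.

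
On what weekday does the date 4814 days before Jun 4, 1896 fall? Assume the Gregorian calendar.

Jun 4, 1896 is a Thursday.
4814 mod 7 = 5, so 4814 days before a Thursday is Thursday − 5 = Saturday.

Saturday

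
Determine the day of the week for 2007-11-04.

Sunday

Doomsday rule: the anchor day for the 2000s is Tuesday. For year 07: 7÷12 = 0 r 7, and 7÷4 = 1, so 0+7+1 = 8.
Tuesday + 8 ≡ Wednesday — that's 2007's doomsday.
In November the doomsday date is Nov 7.
Nov 4 is 3 days before Nov 7; 3 mod 7 = 3, so Wednesday − 3 = Sunday.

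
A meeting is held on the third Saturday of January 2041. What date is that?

January 19, 2041

January 1, 2041 is a Tuesday.
The first Saturday is therefore January 5 (4 days later).
The third Saturday is 5 + 2×7 = January 19.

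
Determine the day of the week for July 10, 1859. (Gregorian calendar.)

Doomsday rule: the anchor day for the 1800s is Friday. For year 59: 59÷12 = 4 r 11, and 11÷4 = 2, so 4+11+2 = 17.
Friday + 17 ≡ Monday — that's 1859's doomsday.
In July the doomsday date is Jul 11.
Jul 10 is 1 day before Jul 11; 1 mod 7 = 1, so Monday − 1 = Sunday.

Sunday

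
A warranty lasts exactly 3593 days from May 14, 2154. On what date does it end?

+365 (one year) → May 14, 2155 (3228 left).
+366 (one year; includes Feb 29, 2156) → May 14, 2156 (2862 left).
+365 (one year) → May 14, 2157 (2497 left).
+365 (one year) → May 14, 2158 (2132 left).
+365 (one year) → May 14, 2159 (1767 left).
+366 (one year; includes Feb 29, 2160) → May 14, 2160 (1401 left).
+365 (one year) → May 14, 2161 (1036 left).
+365 (one year) → May 14, 2162 (671 left).
+365 (one year) → May 14, 2163 (306 left).
May has 31 days: +18 → Jun 1, 2163 (288 left).
Jun has 30 days: +30 → Jul 1, 2163 (258 left).
Jul has 31 days: +31 → Aug 1, 2163 (227 left).
Aug has 31 days: +31 → Sep 1, 2163 (196 left).
Sep has 30 days: +30 → Oct 1, 2163 (166 left).
Oct has 31 days: +31 → Nov 1, 2163 (135 left).
Nov has 30 days: +30 → Dec 1, 2163 (105 left).
Dec has 31 days: +31 → Jan 1, 2164 (74 left).
Jan has 31 days: +31 → Feb 1, 2164 (43 left).
Feb has 29 days: +29 → Mar 1, 2164 (14 left).
+14 → Mar 15, 2164.

March 15, 2164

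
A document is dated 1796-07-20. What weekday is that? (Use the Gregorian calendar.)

Doomsday rule: the anchor day for the 1700s is Sunday. For year 96: 96÷12 = 8 r 0, and 0÷4 = 0, so 8+0+0 = 8.
Sunday + 8 ≡ Monday — that's 1796's doomsday.
In July the doomsday date is Jul 11.
Jul 20 is 9 days after Jul 11; 9 mod 7 = 2, so Monday + 2 = Wednesday.

Wednesday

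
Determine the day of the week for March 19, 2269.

Friday

Doomsday rule: the anchor day for the 2200s is Friday. For year 69: 69÷12 = 5 r 9, and 9÷4 = 2, so 5+9+2 = 16.
Friday + 16 ≡ Sunday — that's 2269's doomsday.
In March the doomsday date is Mar 14.
Mar 19 is 5 days after Mar 14; 5 mod 7 = 5, so Sunday + 5 = Friday.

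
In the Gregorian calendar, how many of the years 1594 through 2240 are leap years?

Multiples of 4 in [1594,2240]: 162.
Of those, multiples of 100: 7 (not leap unless ÷400).
Multiples of 400: 2.
Leap years = 162 − 7 + 2 = 157.

157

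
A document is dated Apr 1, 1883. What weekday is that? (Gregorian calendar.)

Doomsday rule: the anchor day for the 1800s is Friday. For year 83: 83÷12 = 6 r 11, and 11÷4 = 2, so 6+11+2 = 19.
Friday + 19 ≡ Wednesday — that's 1883's doomsday.
In April the doomsday date is Apr 4.
Apr 1 is 3 days before Apr 4; 3 mod 7 = 3, so Wednesday − 3 = Sunday.

Sunday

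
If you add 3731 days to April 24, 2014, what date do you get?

+365 (one year) → Apr 24, 2015 (3366 left).
+366 (one year; includes Feb 29, 2016) → Apr 24, 2016 (3000 left).
+365 (one year) → Apr 24, 2017 (2635 left).
+365 (one year) → Apr 24, 2018 (2270 left).
+365 (one year) → Apr 24, 2019 (1905 left).
+366 (one year; includes Feb 29, 2020) → Apr 24, 2020 (1539 left).
+365 (one year) → Apr 24, 2021 (1174 left).
+365 (one year) → Apr 24, 2022 (809 left).
+365 (one year) → Apr 24, 2023 (444 left).
+366 (one year; includes Feb 29, 2024) → Apr 24, 2024 (78 left).
Apr has 30 days: +7 → May 1, 2024 (71 left).
May has 31 days: +31 → Jun 1, 2024 (40 left).
Jun has 30 days: +30 → Jul 1, 2024 (10 left).
+10 → Jul 11, 2024.

July 11, 2024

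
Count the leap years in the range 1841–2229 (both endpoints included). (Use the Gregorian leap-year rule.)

Multiples of 4 in [1841,2229]: 97.
Of those, multiples of 100: 4 (not leap unless ÷400).
Multiples of 400: 1.
Leap years = 97 − 4 + 1 = 94.

94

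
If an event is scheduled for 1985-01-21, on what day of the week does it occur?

Monday

January 1, 1985 is a Tuesday.
Jan 1, 1985 → Jan 21, 1985: 20 days.
Total: 20 days.
20 mod 7 = 6, so Tuesday + 6 = Monday.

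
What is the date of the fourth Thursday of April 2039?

April 1, 2039 is a Friday.
The first Thursday is therefore April 7 (6 days later).
The fourth Thursday is 7 + 3×7 = April 28.

April 28, 2039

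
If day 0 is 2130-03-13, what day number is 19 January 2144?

5060

Mar 13, 2130 → Mar 13, 2131: 365 days.
Mar 13, 2131 → Mar 13, 2132: 366 days (Feb 29, 2132 is in that span).
Mar 13, 2132 → Mar 13, 2133: 365 days.
Mar 13, 2133 → Mar 13, 2134: 365 days.
Mar 13, 2134 → Mar 13, 2135: 365 days.
Mar 13, 2135 → Mar 13, 2136: 366 days (Feb 29, 2136 is in that span).
Mar 13, 2136 → Mar 13, 2137: 365 days.
Mar 13, 2137 → Mar 13, 2138: 365 days.
Mar 13, 2138 → Mar 13, 2139: 365 days.
Mar 13, 2139 → Mar 13, 2140: 366 days (Feb 29, 2140 is in that span).
Mar 13, 2140 → Mar 13, 2141: 365 days.
Mar 13, 2141 → Mar 13, 2142: 365 days.
Mar 13, 2142 → Mar 13, 2143: 365 days.
Mar 13, 2143 → Apr 13, 2143: 31 days (March has 31).
Apr 13, 2143 → May 13, 2143: 30 days (April has 30).
May 13, 2143 → Jun 13, 2143: 31 days (May has 31).
Jun 13, 2143 → Jul 13, 2143: 30 days (June has 30).
Jul 13, 2143 → Aug 13, 2143: 31 days (July has 31).
Aug 13, 2143 → Sep 13, 2143: 31 days (August has 31).
Sep 13, 2143 → Oct 13, 2143: 30 days (September has 30).
Oct 13, 2143 → Nov 13, 2143: 31 days (October has 31).
Nov 13, 2143 → Dec 13, 2143: 30 days (November has 30).
Dec 13, 2143 → Jan 13, 2144: 31 days (December has 31).
Jan 13, 2144 → Jan 19, 2144: 6 days.
Total: 5060 days.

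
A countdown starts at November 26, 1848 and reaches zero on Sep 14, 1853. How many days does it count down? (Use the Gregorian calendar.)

Nov 26, 1848 → Nov 26, 1849: 365 days.
Nov 26, 1849 → Nov 26, 1850: 365 days.
Nov 26, 1850 → Nov 26, 1851: 365 days.
Nov 26, 1851 → Nov 26, 1852: 366 days (Feb 29, 1852 is in that span).
Nov 26, 1852 → Dec 26, 1852: 30 days (November has 30).
Dec 26, 1852 → Jan 26, 1853: 31 days (December has 31).
Jan 26, 1853 → Feb 26, 1853: 31 days (January has 31).
Feb 26, 1853 → Mar 26, 1853: 28 days (February has 28).
Mar 26, 1853 → Apr 26, 1853: 31 days (March has 31).
Apr 26, 1853 → May 26, 1853: 30 days (April has 30).
May 26, 1853 → Jun 26, 1853: 31 days (May has 31).
Jun 26, 1853 → Jul 26, 1853: 30 days (June has 30).
Jul 26, 1853 → Aug 26, 1853: 31 days (July has 31).
Aug 26, 1853 → Sep 14, 1853: 19 days.
Total: 1753 days.

1753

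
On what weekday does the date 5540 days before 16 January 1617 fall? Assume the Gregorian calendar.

Friday

First find the weekday of Jan 16, 1617. Doomsday rule: the anchor day for the 1600s is Tuesday. For year 17: 17÷12 = 1 r 5, and 5÷4 = 1, so 1+5+1 = 7.
Tuesday + 7 ≡ Tuesday — that's 1617's doomsday.
In January the doomsday date is Jan 3 (1617 is not a leap year).
Jan 16 is 13 days after Jan 3; 13 mod 7 = 6, so Tuesday + 6 = Monday.
5540 mod 7 = 3, so 5540 days before a Monday is Monday − 3 = Friday.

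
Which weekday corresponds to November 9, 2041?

January 1, 2041 is a Tuesday.
Jan 1, 2041 → Feb 1, 2041: 31 days (January has 31).
Feb 1, 2041 → Mar 1, 2041: 28 days (February has 28).
Mar 1, 2041 → Apr 1, 2041: 31 days (March has 31).
Apr 1, 2041 → May 1, 2041: 30 days (April has 30).
May 1, 2041 → Jun 1, 2041: 31 days (May has 31).
Jun 1, 2041 → Jul 1, 2041: 30 days (June has 30).
Jul 1, 2041 → Aug 1, 2041: 31 days (July has 31).
Aug 1, 2041 → Sep 1, 2041: 31 days (August has 31).
Sep 1, 2041 → Oct 1, 2041: 30 days (September has 30).
Oct 1, 2041 → Nov 1, 2041: 31 days (October has 31).
Nov 1, 2041 → Nov 9, 2041: 8 days.
Total: 312 days.
312 mod 7 = 4, so Tuesday + 4 = Saturday.

Saturday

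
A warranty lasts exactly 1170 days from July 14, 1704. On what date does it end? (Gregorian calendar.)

+365 (one year) → Jul 14, 1705 (805 left).
+365 (one year) → Jul 14, 1706 (440 left).
+365 (one year) → Jul 14, 1707 (75 left).
Jul has 31 days: +18 → Aug 1, 1707 (57 left).
Aug has 31 days: +31 → Sep 1, 1707 (26 left).
+26 → Sep 27, 1707.

September 27, 1707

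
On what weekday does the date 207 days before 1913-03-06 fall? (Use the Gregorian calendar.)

Sunday

Mar 6, 1913 is a Thursday.
207 mod 7 = 4, so 207 days before a Thursday is Thursday − 4 = Sunday.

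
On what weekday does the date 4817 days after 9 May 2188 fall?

Saturday

First find the weekday of May 9, 2188. Doomsday rule: the anchor day for the 2100s is Sunday. For year 88: 88÷12 = 7 r 4, and 4÷4 = 1, so 7+4+1 = 12.
Sunday + 12 ≡ Friday — that's 2188's doomsday.
In May the doomsday date is May 9.
May 9 is the doomsday itself: Friday.
4817 mod 7 = 1, so 4817 days after a Friday is Friday + 1 = Saturday.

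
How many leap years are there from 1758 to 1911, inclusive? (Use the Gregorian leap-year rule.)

36

Multiples of 4 in [1758,1911]: 38.
Of those, multiples of 100: 2 (not leap unless ÷400).
Multiples of 400: 0.
Leap years = 38 − 2 + 0 = 36.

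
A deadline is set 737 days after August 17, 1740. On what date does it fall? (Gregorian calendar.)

+365 (one year) → Aug 17, 1741 (372 left).
Aug has 31 days: +15 → Sep 1, 1741 (357 left).
Sep has 30 days: +30 → Oct 1, 1741 (327 left).
Oct has 31 days: +31 → Nov 1, 1741 (296 left).
Nov has 30 days: +30 → Dec 1, 1741 (266 left).
Dec has 31 days: +31 → Jan 1, 1742 (235 left).
Jan has 31 days: +31 → Feb 1, 1742 (204 left).
Feb has 28 days: +28 → Mar 1, 1742 (176 left).
Mar has 31 days: +31 → Apr 1, 1742 (145 left).
Apr has 30 days: +30 → May 1, 1742 (115 left).
May has 31 days: +31 → Jun 1, 1742 (84 left).
Jun has 30 days: +30 → Jul 1, 1742 (54 left).
Jul has 31 days: +31 → Aug 1, 1742 (23 left).
+23 → Aug 24, 1742.

August 24, 1742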